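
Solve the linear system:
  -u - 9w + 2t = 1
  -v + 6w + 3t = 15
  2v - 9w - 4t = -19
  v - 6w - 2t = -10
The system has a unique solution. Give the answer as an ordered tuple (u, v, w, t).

(6, 2, 1/3, 5)

Form the augmented matrix and row-reduce:
  [ -1   0  -9   2  |    1 ]
  [  0  -1   6   3  |   15 ]
  [  0   2  -9  -4  |  -19 ]
  [  0   1  -6  -2  |  -10 ]
Multiply R1 by -1.
  [ 1   0   9  -2  |   -1 ]
  [ 0  -1   6   3  |   15 ]
  [ 0   2  -9  -4  |  -19 ]
  [ 0   1  -6  -2  |  -10 ]
Multiply R2 by -1.
  [ 1  0   9  -2  |   -1 ]
  [ 0  1  -6  -3  |  -15 ]
  [ 0  2  -9  -4  |  -19 ]
  [ 0  1  -6  -2  |  -10 ]
Subtract 2 times R2 from R3.
  [ 1  0   9  -2  |   -1 ]
  [ 0  1  -6  -3  |  -15 ]
  [ 0  0   3   2  |   11 ]
  [ 0  1  -6  -2  |  -10 ]
Subtract R2 from R4.
  [ 1  0   9  -2  |   -1 ]
  [ 0  1  -6  -3  |  -15 ]
  [ 0  0   3   2  |   11 ]
  [ 0  0   0   1  |    5 ]
Multiply R3 by 1/3.
  [ 1  0   9   -2  |    -1 ]
  [ 0  1  -6   -3  |   -15 ]
  [ 0  0   1  2/3  |  11/3 ]
  [ 0  0   0    1  |     5 ]
Subtract 2/3 times R4 from R3.
  [ 1  0   9  -2  |   -1 ]
  [ 0  1  -6  -3  |  -15 ]
  [ 0  0   1   0  |  1/3 ]
  [ 0  0   0   1  |    5 ]
Add 3 times R4 to R2.
  [ 1  0   9  -2  |   -1 ]
  [ 0  1  -6   0  |    0 ]
  [ 0  0   1   0  |  1/3 ]
  [ 0  0   0   1  |    5 ]
Add 2 times R4 to R1.
  [ 1  0   9  0  |    9 ]
  [ 0  1  -6  0  |    0 ]
  [ 0  0   1  0  |  1/3 ]
  [ 0  0   0  1  |    5 ]
Add 6 times R3 to R2.
  [ 1  0  9  0  |    9 ]
  [ 0  1  0  0  |    2 ]
  [ 0  0  1  0  |  1/3 ]
  [ 0  0  0  1  |    5 ]
Subtract 9 times R3 from R1.
  [ 1  0  0  0  |    6 ]
  [ 0  1  0  0  |    2 ]
  [ 0  0  1  0  |  1/3 ]
  [ 0  0  0  1  |    5 ]
Reading off the last column: u = 6, v = 2, w = 1/3, t = 5.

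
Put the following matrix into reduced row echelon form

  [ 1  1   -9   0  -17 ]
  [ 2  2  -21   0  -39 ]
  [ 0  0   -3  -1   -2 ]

Subtract 2 times r1 from r2.
  [ 1  1  -9   0  -17 ]
  [ 0  0  -3   0   -5 ]
  [ 0  0  -3  -1   -2 ]
Multiply r2 by -1/3.
  [ 1  1  -9   0  -17 ]
  [ 0  0   1   0  5/3 ]
  [ 0  0  -3  -1   -2 ]
Add 3 times r2 to r3.
  [ 1  1  -9   0  -17 ]
  [ 0  0   1   0  5/3 ]
  [ 0  0   0  -1    3 ]
Multiply r3 by -1.
  [ 1  1  -9  0  -17 ]
  [ 0  0   1  0  5/3 ]
  [ 0  0   0  1   -3 ]
Add 9 times r2 to r1.
  [ 1  1  0  0   -2 ]
  [ 0  0  1  0  5/3 ]
  [ 0  0  0  1   -3 ]

[[1, 1, 0, 0, -2], [0, 0, 1, 0, 5/3], [0, 0, 0, 1, -3]]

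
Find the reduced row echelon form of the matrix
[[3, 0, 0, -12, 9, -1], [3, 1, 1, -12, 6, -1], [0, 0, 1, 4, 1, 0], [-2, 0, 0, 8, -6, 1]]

[[1, 0, 0, -4, 3, 0], [0, 1, 0, -4, -4, 0], [0, 0, 1, 4, 1, 0], [0, 0, 0, 0, 0, 1]]

Multiply R1 by 1/3.
  [  1  0  0   -4   3  -1/3 ]
  [  3  1  1  -12   6    -1 ]
  [  0  0  1    4   1     0 ]
  [ -2  0  0    8  -6     1 ]
Subtract 3 times R1 from R2.
  [  1  0  0  -4   3  -1/3 ]
  [  0  1  1   0  -3     0 ]
  [  0  0  1   4   1     0 ]
  [ -2  0  0   8  -6     1 ]
Add 2 times R1 to R4.
  [ 1  0  0  -4   3  -1/3 ]
  [ 0  1  1   0  -3     0 ]
  [ 0  0  1   4   1     0 ]
  [ 0  0  0   0   0   1/3 ]
Multiply R4 by 3.
  [ 1  0  0  -4   3  -1/3 ]
  [ 0  1  1   0  -3     0 ]
  [ 0  0  1   4   1     0 ]
  [ 0  0  0   0   0     1 ]
Add 1/3 times R4 to R1.
  [ 1  0  0  -4   3  0 ]
  [ 0  1  1   0  -3  0 ]
  [ 0  0  1   4   1  0 ]
  [ 0  0  0   0   0  1 ]
Subtract R3 from R2.
  [ 1  0  0  -4   3  0 ]
  [ 0  1  0  -4  -4  0 ]
  [ 0  0  1   4   1  0 ]
  [ 0  0  0   0   0  1 ]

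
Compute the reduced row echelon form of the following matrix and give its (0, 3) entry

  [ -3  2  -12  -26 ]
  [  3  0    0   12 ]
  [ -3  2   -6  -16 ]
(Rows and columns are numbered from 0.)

4

ρ1 ← -1/3·ρ1
  [  1  -2/3   4  26/3 ]
  [  3     0   0    12 ]
  [ -3     2  -6   -16 ]
ρ2 ← ρ2 − 3·ρ1
  [  1  -2/3    4  26/3 ]
  [  0     2  -12   -14 ]
  [ -3     2   -6   -16 ]
ρ3 ← ρ3 + 3·ρ1
  [ 1  -2/3    4  26/3 ]
  [ 0     2  -12   -14 ]
  [ 0     0    6    10 ]
ρ2 ← 1/2·ρ2
  [ 1  -2/3   4  26/3 ]
  [ 0     1  -6    -7 ]
  [ 0     0   6    10 ]
ρ3 ← 1/6·ρ3
  [ 1  -2/3   4  26/3 ]
  [ 0     1  -6    -7 ]
  [ 0     0   1   5/3 ]
ρ2 ← ρ2 + 6·ρ3
  [ 1  -2/3  4  26/3 ]
  [ 0     1  0     3 ]
  [ 0     0  1   5/3 ]
ρ1 ← ρ1 − 4·ρ3
  [ 1  -2/3  0    2 ]
  [ 0     1  0    3 ]
  [ 0     0  1  5/3 ]
ρ1 ← ρ1 + 2/3·ρ2
  [ 1  0  0    4 ]
  [ 0  1  0    3 ]
  [ 0  0  1  5/3 ]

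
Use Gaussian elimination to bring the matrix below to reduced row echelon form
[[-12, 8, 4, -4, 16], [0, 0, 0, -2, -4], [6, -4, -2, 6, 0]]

[[1, -2/3, -1/3, 0, -2], [0, 0, 0, 1, 2], [0, 0, 0, 0, 0]]

ρ1 -> -1/12·ρ1
  [ 1  -2/3  -1/3  1/3  -4/3 ]
  [ 0     0     0   -2    -4 ]
  [ 6    -4    -2    6     0 ]
ρ3 -> ρ3 − 6·ρ1
  [ 1  -2/3  -1/3  1/3  -4/3 ]
  [ 0     0     0   -2    -4 ]
  [ 0     0     0    4     8 ]
ρ2 -> -1/2·ρ2
  [ 1  -2/3  -1/3  1/3  -4/3 ]
  [ 0     0     0    1     2 ]
  [ 0     0     0    4     8 ]
ρ3 -> ρ3 − 4·ρ2
  [ 1  -2/3  -1/3  1/3  -4/3 ]
  [ 0     0     0    1     2 ]
  [ 0     0     0    0     0 ]
ρ1 -> ρ1 − 1/3·ρ2
  [ 1  -2/3  -1/3  0  -2 ]
  [ 0     0     0  1   2 ]
  [ 0     0     0  0   0 ]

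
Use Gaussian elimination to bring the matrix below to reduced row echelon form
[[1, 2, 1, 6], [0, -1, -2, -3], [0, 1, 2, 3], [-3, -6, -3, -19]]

[[1, 0, -3, 0], [0, 1, 2, 0], [0, 0, 0, 1], [0, 0, 0, 0]]

r4 ← r4 + 3·r1
  [ 1   2   1   6 ]
  [ 0  -1  -2  -3 ]
  [ 0   1   2   3 ]
  [ 0   0   0  -1 ]
r2 ← -1·r2
  [ 1  2  1   6 ]
  [ 0  1  2   3 ]
  [ 0  1  2   3 ]
  [ 0  0  0  -1 ]
r3 ← r3 − r2
  [ 1  2  1   6 ]
  [ 0  1  2   3 ]
  [ 0  0  0   0 ]
  [ 0  0  0  -1 ]
r3 <-> r4
  [ 1  2  1   6 ]
  [ 0  1  2   3 ]
  [ 0  0  0  -1 ]
  [ 0  0  0   0 ]
r3 ← -1·r3
  [ 1  2  1  6 ]
  [ 0  1  2  3 ]
  [ 0  0  0  1 ]
  [ 0  0  0  0 ]
r2 ← r2 − 3·r3
  [ 1  2  1  6 ]
  [ 0  1  2  0 ]
  [ 0  0  0  1 ]
  [ 0  0  0  0 ]
r1 ← r1 − 6·r3
  [ 1  2  1  0 ]
  [ 0  1  2  0 ]
  [ 0  0  0  1 ]
  [ 0  0  0  0 ]
r1 ← r1 − 2·r2
  [ 1  0  -3  0 ]
  [ 0  1   2  0 ]
  [ 0  0   0  1 ]
  [ 0  0   0  0 ]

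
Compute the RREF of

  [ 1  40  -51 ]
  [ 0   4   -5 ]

ρ2 → 1/4·ρ2
  [ 1  40   -51 ]
  [ 0   1  -5/4 ]
ρ1 → ρ1 − 40·ρ2
  [ 1  0    -1 ]
  [ 0  1  -5/4 ]

[[1, 0, -1], [0, 1, -5/4]]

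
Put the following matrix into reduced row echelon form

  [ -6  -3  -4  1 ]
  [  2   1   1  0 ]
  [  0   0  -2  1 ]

[[1, 1/2, 0, 0], [0, 0, 1, 0], [0, 0, 0, 1]]

r1 ← -1/6·r1
r2 ← r2 − 2·r1
r2 ← -3·r2
r3 ← r3 + 2·r2
r3 ← -1·r3
r2 ← r2 + r3
r1 ← r1 + 1/6·r3
r1 ← r1 − 2/3·r2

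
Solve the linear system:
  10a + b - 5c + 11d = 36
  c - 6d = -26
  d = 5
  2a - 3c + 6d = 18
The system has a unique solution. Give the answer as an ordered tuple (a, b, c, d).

(0, 1, 4, 5)

Form the augmented matrix and row-reduce:
  [ 10  1  -5  11  |   36 ]
  [  0  0   1  -6  |  -26 ]
  [  0  0   0   1  |    5 ]
  [  2  0  -3   6  |   18 ]
R1 ← 1/10·R1
  [ 1  1/10  -1/2  11/10  |  18/5 ]
  [ 0     0     1     -6  |   -26 ]
  [ 0     0     0      1  |     5 ]
  [ 2     0    -3      6  |    18 ]
R4 ← R4 − 2·R1
  [ 1  1/10  -1/2  11/10  |  18/5 ]
  [ 0     0     1     -6  |   -26 ]
  [ 0     0     0      1  |     5 ]
  [ 0  -1/5    -2   19/5  |  54/5 ]
R2 <-> R4
  [ 1  1/10  -1/2  11/10  |  18/5 ]
  [ 0  -1/5    -2   19/5  |  54/5 ]
  [ 0     0     0      1  |     5 ]
  [ 0     0     1     -6  |   -26 ]
R2 ← -5·R2
  [ 1  1/10  -1/2  11/10  |  18/5 ]
  [ 0     1    10    -19  |   -54 ]
  [ 0     0     0      1  |     5 ]
  [ 0     0     1     -6  |   -26 ]
R3 <-> R4
  [ 1  1/10  -1/2  11/10  |  18/5 ]
  [ 0     1    10    -19  |   -54 ]
  [ 0     0     1     -6  |   -26 ]
  [ 0     0     0      1  |     5 ]
R3 ← R3 + 6·R4
  [ 1  1/10  -1/2  11/10  |  18/5 ]
  [ 0     1    10    -19  |   -54 ]
  [ 0     0     1      0  |     4 ]
  [ 0     0     0      1  |     5 ]
R2 ← R2 + 19·R4
  [ 1  1/10  -1/2  11/10  |  18/5 ]
  [ 0     1    10      0  |    41 ]
  [ 0     0     1      0  |     4 ]
  [ 0     0     0      1  |     5 ]
R1 ← R1 − 11/10·R4
  [ 1  1/10  -1/2  0  |  -19/10 ]
  [ 0     1    10  0  |      41 ]
  [ 0     0     1  0  |       4 ]
  [ 0     0     0  1  |       5 ]
R2 ← R2 − 10·R3
  [ 1  1/10  -1/2  0  |  -19/10 ]
  [ 0     1     0  0  |       1 ]
  [ 0     0     1  0  |       4 ]
  [ 0     0     0  1  |       5 ]
R1 ← R1 + 1/2·R3
  [ 1  1/10  0  0  |  1/10 ]
  [ 0     1  0  0  |     1 ]
  [ 0     0  1  0  |     4 ]
  [ 0     0  0  1  |     5 ]
R1 ← R1 − 1/10·R2
  [ 1  0  0  0  |  0 ]
  [ 0  1  0  0  |  1 ]
  [ 0  0  1  0  |  4 ]
  [ 0  0  0  1  |  5 ]
Reading off the last column: a = 0, b = 1, c = 4, d = 5.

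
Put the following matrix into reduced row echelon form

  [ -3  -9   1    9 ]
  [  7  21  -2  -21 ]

[[1, 3, 0, -3], [0, 0, 1, 0]]

Multiply r1 by -1/3.
Subtract 7 times r1 from r2.
Multiply r2 by 3.
Add 1/3 times r2 to r1.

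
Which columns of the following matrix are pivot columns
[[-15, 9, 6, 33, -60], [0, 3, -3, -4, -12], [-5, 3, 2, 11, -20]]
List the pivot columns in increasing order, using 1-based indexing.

ρ1 -> -1/15·ρ1
ρ3 -> ρ3 + 5·ρ1
ρ2 -> 1/3·ρ2
ρ1 -> ρ1 + 3/5·ρ2
Pivot columns are the columns containing a leading 1.

1, 2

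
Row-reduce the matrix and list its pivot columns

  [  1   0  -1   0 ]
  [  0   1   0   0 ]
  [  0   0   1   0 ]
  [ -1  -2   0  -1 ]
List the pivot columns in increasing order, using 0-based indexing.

0, 1, 2, 3

r4 → r4 + r1
  [ 1   0  -1   0 ]
  [ 0   1   0   0 ]
  [ 0   0   1   0 ]
  [ 0  -2  -1  -1 ]
r4 → r4 + 2·r2
  [ 1  0  -1   0 ]
  [ 0  1   0   0 ]
  [ 0  0   1   0 ]
  [ 0  0  -1  -1 ]
r4 → r4 + r3
  [ 1  0  -1   0 ]
  [ 0  1   0   0 ]
  [ 0  0   1   0 ]
  [ 0  0   0  -1 ]
r4 → -1·r4
  [ 1  0  -1  0 ]
  [ 0  1   0  0 ]
  [ 0  0   1  0 ]
  [ 0  0   0  1 ]
r1 → r1 + r3
  [ 1  0  0  0 ]
  [ 0  1  0  0 ]
  [ 0  0  1  0 ]
  [ 0  0  0  1 ]
Pivot columns are the columns containing a leading 1.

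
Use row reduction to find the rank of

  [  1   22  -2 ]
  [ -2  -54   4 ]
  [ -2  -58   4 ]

rank = 2

R2 -> R2 + 2·R1
  [  1   22  -2 ]
  [  0  -10   0 ]
  [ -2  -58   4 ]
R3 -> R3 + 2·R1
  [ 1   22  -2 ]
  [ 0  -10   0 ]
  [ 0  -14   0 ]
R2 -> -1/10·R2
  [ 1   22  -2 ]
  [ 0    1   0 ]
  [ 0  -14   0 ]
R3 -> R3 + 14·R2
  [ 1  22  -2 ]
  [ 0   1   0 ]
  [ 0   0   0 ]
R1 -> R1 − 22·R2
  [ 1  0  -2 ]
  [ 0  1   0 ]
  [ 0  0   0 ]
The reduced form has 2 nonzero rows.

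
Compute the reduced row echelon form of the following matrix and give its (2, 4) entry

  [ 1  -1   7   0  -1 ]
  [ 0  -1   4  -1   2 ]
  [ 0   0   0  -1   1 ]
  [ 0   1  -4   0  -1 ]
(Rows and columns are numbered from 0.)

-1

R2 ← -1·R2
R4 ← R4 − R2
R3 ← -1·R3
R4 ← R4 + R3
R2 ← R2 − R3
R1 ← R1 + R2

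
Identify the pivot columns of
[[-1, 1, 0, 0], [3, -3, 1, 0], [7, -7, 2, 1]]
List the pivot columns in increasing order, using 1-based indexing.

1, 3, 4

r1 -> -1·r1
  [ 1  -1  0  0 ]
  [ 3  -3  1  0 ]
  [ 7  -7  2  1 ]
r2 -> r2 − 3·r1
  [ 1  -1  0  0 ]
  [ 0   0  1  0 ]
  [ 7  -7  2  1 ]
r3 -> r3 − 7·r1
  [ 1  -1  0  0 ]
  [ 0   0  1  0 ]
  [ 0   0  2  1 ]
r3 -> r3 − 2·r2
  [ 1  -1  0  0 ]
  [ 0   0  1  0 ]
  [ 0   0  0  1 ]
Pivot columns are the columns containing a leading 1.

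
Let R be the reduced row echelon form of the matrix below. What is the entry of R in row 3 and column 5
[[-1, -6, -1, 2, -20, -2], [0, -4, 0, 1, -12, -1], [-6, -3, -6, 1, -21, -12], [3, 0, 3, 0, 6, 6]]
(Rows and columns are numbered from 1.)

0

R1 ← -1·R1
  [  1   6   1  -2   20    2 ]
  [  0  -4   0   1  -12   -1 ]
  [ -6  -3  -6   1  -21  -12 ]
  [  3   0   3   0    6    6 ]
R3 ← R3 + 6·R1
  [ 1   6  1   -2   20   2 ]
  [ 0  -4  0    1  -12  -1 ]
  [ 0  33  0  -11   99   0 ]
  [ 3   0  3    0    6   6 ]
R4 ← R4 − 3·R1
  [ 1    6  1   -2   20   2 ]
  [ 0   -4  0    1  -12  -1 ]
  [ 0   33  0  -11   99   0 ]
  [ 0  -18  0    6  -54   0 ]
R2 ← -1/4·R2
  [ 1    6  1    -2   20    2 ]
  [ 0    1  0  -1/4    3  1/4 ]
  [ 0   33  0   -11   99    0 ]
  [ 0  -18  0     6  -54    0 ]
R3 ← R3 − 33·R2
  [ 1    6  1     -2   20      2 ]
  [ 0    1  0   -1/4    3    1/4 ]
  [ 0    0  0  -11/4    0  -33/4 ]
  [ 0  -18  0      6  -54      0 ]
R4 ← R4 + 18·R2
  [ 1  6  1     -2  20      2 ]
  [ 0  1  0   -1/4   3    1/4 ]
  [ 0  0  0  -11/4   0  -33/4 ]
  [ 0  0  0    3/2   0    9/2 ]
R3 ← -4/11·R3
  [ 1  6  1    -2  20    2 ]
  [ 0  1  0  -1/4   3  1/4 ]
  [ 0  0  0     1   0    3 ]
  [ 0  0  0   3/2   0  9/2 ]
R4 ← R4 − 3/2·R3
  [ 1  6  1    -2  20    2 ]
  [ 0  1  0  -1/4   3  1/4 ]
  [ 0  0  0     1   0    3 ]
  [ 0  0  0     0   0    0 ]
R2 ← R2 + 1/4·R3
  [ 1  6  1  -2  20  2 ]
  [ 0  1  0   0   3  1 ]
  [ 0  0  0   1   0  3 ]
  [ 0  0  0   0   0  0 ]
R1 ← R1 + 2·R3
  [ 1  6  1  0  20  8 ]
  [ 0  1  0  0   3  1 ]
  [ 0  0  0  1   0  3 ]
  [ 0  0  0  0   0  0 ]
R1 ← R1 − 6·R2
  [ 1  0  1  0  2  2 ]
  [ 0  1  0  0  3  1 ]
  [ 0  0  0  1  0  3 ]
  [ 0  0  0  0  0  0 ]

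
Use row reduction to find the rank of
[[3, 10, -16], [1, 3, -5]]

rank = 2

ρ1 → 1/3·ρ1
ρ2 → ρ2 − ρ1
ρ2 → -3·ρ2
ρ1 → ρ1 − 10/3·ρ2
The reduced form has 2 nonzero rows.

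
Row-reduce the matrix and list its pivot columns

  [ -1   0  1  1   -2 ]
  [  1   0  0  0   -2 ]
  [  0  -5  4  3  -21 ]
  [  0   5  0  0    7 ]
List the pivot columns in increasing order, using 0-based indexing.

r1 ← -1·r1
r2 ← r2 − r1
r2 ↔ r3
r2 ← -1/5·r2
r4 ← r4 − 5·r2
r4 ← r4 − 4·r3
r4 ← -1·r4
r3 ← r3 − r4
r2 ← r2 + 3/5·r4
r1 ← r1 + r4
r2 ← r2 + 4/5·r3
r1 ← r1 + r3
Pivot columns are the columns containing a leading 1.

0, 1, 2, 3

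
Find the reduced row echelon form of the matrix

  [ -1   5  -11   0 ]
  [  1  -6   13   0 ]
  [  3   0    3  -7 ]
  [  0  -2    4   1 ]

R1 ← -1·R1
  [ 1  -5  11   0 ]
  [ 1  -6  13   0 ]
  [ 3   0   3  -7 ]
  [ 0  -2   4   1 ]
R2 ← R2 − R1
  [ 1  -5  11   0 ]
  [ 0  -1   2   0 ]
  [ 3   0   3  -7 ]
  [ 0  -2   4   1 ]
R3 ← R3 − 3·R1
  [ 1  -5   11   0 ]
  [ 0  -1    2   0 ]
  [ 0  15  -30  -7 ]
  [ 0  -2    4   1 ]
R2 ← -1·R2
  [ 1  -5   11   0 ]
  [ 0   1   -2   0 ]
  [ 0  15  -30  -7 ]
  [ 0  -2    4   1 ]
R3 ← R3 − 15·R2
  [ 1  -5  11   0 ]
  [ 0   1  -2   0 ]
  [ 0   0   0  -7 ]
  [ 0  -2   4   1 ]
R4 ← R4 + 2·R2
  [ 1  -5  11   0 ]
  [ 0   1  -2   0 ]
  [ 0   0   0  -7 ]
  [ 0   0   0   1 ]
R3 ← -1/7·R3
  [ 1  -5  11  0 ]
  [ 0   1  -2  0 ]
  [ 0   0   0  1 ]
  [ 0   0   0  1 ]
R4 ← R4 − R3
  [ 1  -5  11  0 ]
  [ 0   1  -2  0 ]
  [ 0   0   0  1 ]
  [ 0   0   0  0 ]
R1 ← R1 + 5·R2
  [ 1  0   1  0 ]
  [ 0  1  -2  0 ]
  [ 0  0   0  1 ]
  [ 0  0   0  0 ]

[[1, 0, 1, 0], [0, 1, -2, 0], [0, 0, 0, 1], [0, 0, 0, 0]]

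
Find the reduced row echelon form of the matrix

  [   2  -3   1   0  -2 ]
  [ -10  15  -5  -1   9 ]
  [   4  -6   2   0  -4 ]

r1 ← 1/2·r1
  [   1  -3/2  1/2   0  -1 ]
  [ -10    15   -5  -1   9 ]
  [   4    -6    2   0  -4 ]
r2 ← r2 + 10·r1
  [ 1  -3/2  1/2   0  -1 ]
  [ 0     0    0  -1  -1 ]
  [ 4    -6    2   0  -4 ]
r3 ← r3 − 4·r1
  [ 1  -3/2  1/2   0  -1 ]
  [ 0     0    0  -1  -1 ]
  [ 0     0    0   0   0 ]
r2 ← -1·r2
  [ 1  -3/2  1/2  0  -1 ]
  [ 0     0    0  1   1 ]
  [ 0     0    0  0   0 ]

[[1, -3/2, 1/2, 0, -1], [0, 0, 0, 1, 1], [0, 0, 0, 0, 0]]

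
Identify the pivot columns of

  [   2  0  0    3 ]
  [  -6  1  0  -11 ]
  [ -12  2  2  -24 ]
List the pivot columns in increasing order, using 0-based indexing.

0, 1, 2

R1 → 1/2·R1
  [   1  0  0  3/2 ]
  [  -6  1  0  -11 ]
  [ -12  2  2  -24 ]
R2 → R2 + 6·R1
  [   1  0  0  3/2 ]
  [   0  1  0   -2 ]
  [ -12  2  2  -24 ]
R3 → R3 + 12·R1
  [ 1  0  0  3/2 ]
  [ 0  1  0   -2 ]
  [ 0  2  2   -6 ]
R3 → R3 − 2·R2
  [ 1  0  0  3/2 ]
  [ 0  1  0   -2 ]
  [ 0  0  2   -2 ]
R3 → 1/2·R3
  [ 1  0  0  3/2 ]
  [ 0  1  0   -2 ]
  [ 0  0  1   -1 ]
Pivot columns are the columns containing a leading 1.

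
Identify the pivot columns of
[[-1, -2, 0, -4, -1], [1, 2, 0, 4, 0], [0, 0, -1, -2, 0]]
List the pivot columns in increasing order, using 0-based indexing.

Multiply ρ1 by -1.
  [ 1  2   0   4  1 ]
  [ 1  2   0   4  0 ]
  [ 0  0  -1  -2  0 ]
Subtract ρ1 from ρ2.
  [ 1  2   0   4   1 ]
  [ 0  0   0   0  -1 ]
  [ 0  0  -1  -2   0 ]
Swap ρ2 and ρ3.
  [ 1  2   0   4   1 ]
  [ 0  0  -1  -2   0 ]
  [ 0  0   0   0  -1 ]
Multiply ρ2 by -1.
  [ 1  2  0  4   1 ]
  [ 0  0  1  2   0 ]
  [ 0  0  0  0  -1 ]
Multiply ρ3 by -1.
  [ 1  2  0  4  1 ]
  [ 0  0  1  2  0 ]
  [ 0  0  0  0  1 ]
Subtract ρ3 from ρ1.
  [ 1  2  0  4  0 ]
  [ 0  0  1  2  0 ]
  [ 0  0  0  0  1 ]
Pivot columns are the columns containing a leading 1.

0, 2, 4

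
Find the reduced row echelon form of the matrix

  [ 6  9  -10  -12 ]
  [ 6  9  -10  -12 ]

[[1, 3/2, -5/3, -2], [0, 0, 0, 0]]

r1 := 1/6·r1
r2 := r2 − 6·r1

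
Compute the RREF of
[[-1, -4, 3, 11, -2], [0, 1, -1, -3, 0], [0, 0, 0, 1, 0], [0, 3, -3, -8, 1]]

ρ1 -> -1·ρ1
  [ 1  4  -3  -11  2 ]
  [ 0  1  -1   -3  0 ]
  [ 0  0   0    1  0 ]
  [ 0  3  -3   -8  1 ]
ρ4 -> ρ4 − 3·ρ2
  [ 1  4  -3  -11  2 ]
  [ 0  1  -1   -3  0 ]
  [ 0  0   0    1  0 ]
  [ 0  0   0    1  1 ]
ρ4 -> ρ4 − ρ3
  [ 1  4  -3  -11  2 ]
  [ 0  1  -1   -3  0 ]
  [ 0  0   0    1  0 ]
  [ 0  0   0    0  1 ]
ρ1 -> ρ1 − 2·ρ4
  [ 1  4  -3  -11  0 ]
  [ 0  1  -1   -3  0 ]
  [ 0  0   0    1  0 ]
  [ 0  0   0    0  1 ]
ρ2 -> ρ2 + 3·ρ3
  [ 1  4  -3  -11  0 ]
  [ 0  1  -1    0  0 ]
  [ 0  0   0    1  0 ]
  [ 0  0   0    0  1 ]
ρ1 -> ρ1 + 11·ρ3
  [ 1  4  -3  0  0 ]
  [ 0  1  -1  0  0 ]
  [ 0  0   0  1  0 ]
  [ 0  0   0  0  1 ]
ρ1 -> ρ1 − 4·ρ2
  [ 1  0   1  0  0 ]
  [ 0  1  -1  0  0 ]
  [ 0  0   0  1  0 ]
  [ 0  0   0  0  1 ]

[[1, 0, 1, 0, 0], [0, 1, -1, 0, 0], [0, 0, 0, 1, 0], [0, 0, 0, 0, 1]]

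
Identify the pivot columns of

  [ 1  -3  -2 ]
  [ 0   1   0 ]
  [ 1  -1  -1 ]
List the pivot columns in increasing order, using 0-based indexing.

0, 1, 2

Subtract ρ1 from ρ3.
  [ 1  -3  -2 ]
  [ 0   1   0 ]
  [ 0   2   1 ]
Subtract 2 times ρ2 from ρ3.
  [ 1  -3  -2 ]
  [ 0   1   0 ]
  [ 0   0   1 ]
Add 2 times ρ3 to ρ1.
  [ 1  -3  0 ]
  [ 0   1  0 ]
  [ 0   0  1 ]
Add 3 times ρ2 to ρ1.
  [ 1  0  0 ]
  [ 0  1  0 ]
  [ 0  0  1 ]
Pivot columns are the columns containing a leading 1.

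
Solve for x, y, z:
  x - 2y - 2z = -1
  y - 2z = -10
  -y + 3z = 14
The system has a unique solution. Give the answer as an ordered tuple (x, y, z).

(3, -2, 4)

Form the augmented matrix and row-reduce:
  [ 1  -2  -2  |   -1 ]
  [ 0   1  -2  |  -10 ]
  [ 0  -1   3  |   14 ]
Add R2 to R3.
  [ 1  -2  -2  |   -1 ]
  [ 0   1  -2  |  -10 ]
  [ 0   0   1  |    4 ]
Add 2 times R3 to R2.
  [ 1  -2  -2  |  -1 ]
  [ 0   1   0  |  -2 ]
  [ 0   0   1  |   4 ]
Add 2 times R3 to R1.
  [ 1  -2  0  |   7 ]
  [ 0   1  0  |  -2 ]
  [ 0   0  1  |   4 ]
Add 2 times R2 to R1.
  [ 1  0  0  |   3 ]
  [ 0  1  0  |  -2 ]
  [ 0  0  1  |   4 ]
Reading off the last column: x = 3, y = -2, z = 4.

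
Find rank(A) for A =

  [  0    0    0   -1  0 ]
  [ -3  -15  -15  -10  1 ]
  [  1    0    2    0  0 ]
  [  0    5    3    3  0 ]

R1 ↔ R2
  [ -3  -15  -15  -10  1 ]
  [  0    0    0   -1  0 ]
  [  1    0    2    0  0 ]
  [  0    5    3    3  0 ]
R1 := -1/3·R1
  [ 1  5  5  10/3  -1/3 ]
  [ 0  0  0    -1     0 ]
  [ 1  0  2     0     0 ]
  [ 0  5  3     3     0 ]
R3 := R3 − R1
  [ 1   5   5   10/3  -1/3 ]
  [ 0   0   0     -1     0 ]
  [ 0  -5  -3  -10/3   1/3 ]
  [ 0   5   3      3     0 ]
R2 ↔ R3
  [ 1   5   5   10/3  -1/3 ]
  [ 0  -5  -3  -10/3   1/3 ]
  [ 0   0   0     -1     0 ]
  [ 0   5   3      3     0 ]
R2 := -1/5·R2
  [ 1  5    5  10/3   -1/3 ]
  [ 0  1  3/5   2/3  -1/15 ]
  [ 0  0    0    -1      0 ]
  [ 0  5    3     3      0 ]
R4 := R4 − 5·R2
  [ 1  5    5  10/3   -1/3 ]
  [ 0  1  3/5   2/3  -1/15 ]
  [ 0  0    0    -1      0 ]
  [ 0  0    0  -1/3    1/3 ]
R3 := -1·R3
  [ 1  5    5  10/3   -1/3 ]
  [ 0  1  3/5   2/3  -1/15 ]
  [ 0  0    0     1      0 ]
  [ 0  0    0  -1/3    1/3 ]
R4 := R4 + 1/3·R3
  [ 1  5    5  10/3   -1/3 ]
  [ 0  1  3/5   2/3  -1/15 ]
  [ 0  0    0     1      0 ]
  [ 0  0    0     0    1/3 ]
R4 := 3·R4
  [ 1  5    5  10/3   -1/3 ]
  [ 0  1  3/5   2/3  -1/15 ]
  [ 0  0    0     1      0 ]
  [ 0  0    0     0      1 ]
R2 := R2 + 1/15·R4
  [ 1  5    5  10/3  -1/3 ]
  [ 0  1  3/5   2/3     0 ]
  [ 0  0    0     1     0 ]
  [ 0  0    0     0     1 ]
R1 := R1 + 1/3·R4
  [ 1  5    5  10/3  0 ]
  [ 0  1  3/5   2/3  0 ]
  [ 0  0    0     1  0 ]
  [ 0  0    0     0  1 ]
R2 := R2 − 2/3·R3
  [ 1  5    5  10/3  0 ]
  [ 0  1  3/5     0  0 ]
  [ 0  0    0     1  0 ]
  [ 0  0    0     0  1 ]
R1 := R1 − 10/3·R3
  [ 1  5    5  0  0 ]
  [ 0  1  3/5  0  0 ]
  [ 0  0    0  1  0 ]
  [ 0  0    0  0  1 ]
R1 := R1 − 5·R2
  [ 1  0    2  0  0 ]
  [ 0  1  3/5  0  0 ]
  [ 0  0    0  1  0 ]
  [ 0  0    0  0  1 ]
The reduced form has 4 nonzero rows.

rank = 4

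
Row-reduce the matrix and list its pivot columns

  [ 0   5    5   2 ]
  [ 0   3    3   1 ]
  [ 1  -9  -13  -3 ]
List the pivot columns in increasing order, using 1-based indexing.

R1 ↔ R3
  [ 1  -9  -13  -3 ]
  [ 0   3    3   1 ]
  [ 0   5    5   2 ]
R2 -> 1/3·R2
  [ 1  -9  -13   -3 ]
  [ 0   1    1  1/3 ]
  [ 0   5    5    2 ]
R3 -> R3 − 5·R2
  [ 1  -9  -13   -3 ]
  [ 0   1    1  1/3 ]
  [ 0   0    0  1/3 ]
R3 -> 3·R3
  [ 1  -9  -13   -3 ]
  [ 0   1    1  1/3 ]
  [ 0   0    0    1 ]
R2 -> R2 − 1/3·R3
  [ 1  -9  -13  -3 ]
  [ 0   1    1   0 ]
  [ 0   0    0   1 ]
R1 -> R1 + 3·R3
  [ 1  -9  -13  0 ]
  [ 0   1    1  0 ]
  [ 0   0    0  1 ]
R1 -> R1 + 9·R2
  [ 1  0  -4  0 ]
  [ 0  1   1  0 ]
  [ 0  0   0  1 ]
Pivot columns are the columns containing a leading 1.

1, 2, 4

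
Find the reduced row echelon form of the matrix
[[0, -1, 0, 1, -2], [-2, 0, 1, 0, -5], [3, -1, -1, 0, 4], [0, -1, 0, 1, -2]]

[[1, 0, 0, -1, 1], [0, 1, 0, -1, 2], [0, 0, 1, -2, -3], [0, 0, 0, 0, 0]]

ρ1 ↔ ρ2
ρ1 ← -1/2·ρ1
ρ3 ← ρ3 − 3·ρ1
ρ2 ← -1·ρ2
ρ3 ← ρ3 + ρ2
ρ4 ← ρ4 + ρ2
ρ3 ← 2·ρ3
ρ1 ← ρ1 + 1/2·ρ3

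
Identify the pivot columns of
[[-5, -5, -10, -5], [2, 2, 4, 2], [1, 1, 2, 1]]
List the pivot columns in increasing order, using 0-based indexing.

Multiply r1 by -1/5.
  [ 1  1  2  1 ]
  [ 2  2  4  2 ]
  [ 1  1  2  1 ]
Subtract 2 times r1 from r2.
  [ 1  1  2  1 ]
  [ 0  0  0  0 ]
  [ 1  1  2  1 ]
Subtract r1 from r3.
  [ 1  1  2  1 ]
  [ 0  0  0  0 ]
  [ 0  0  0  0 ]
Pivot columns are the columns containing a leading 1.

0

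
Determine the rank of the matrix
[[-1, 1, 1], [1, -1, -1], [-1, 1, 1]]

Multiply R1 by -1.
  [  1  -1  -1 ]
  [  1  -1  -1 ]
  [ -1   1   1 ]
Subtract R1 from R2.
  [  1  -1  -1 ]
  [  0   0   0 ]
  [ -1   1   1 ]
Add R1 to R3.
  [ 1  -1  -1 ]
  [ 0   0   0 ]
  [ 0   0   0 ]
The reduced form has 1 nonzero row.

rank = 1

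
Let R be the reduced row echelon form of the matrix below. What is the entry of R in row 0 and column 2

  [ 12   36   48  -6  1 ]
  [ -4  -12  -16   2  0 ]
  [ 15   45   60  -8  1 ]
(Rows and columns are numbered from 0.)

Multiply R1 by 1/12.
  [  1    3    4  -1/2  1/12 ]
  [ -4  -12  -16     2     0 ]
  [ 15   45   60    -8     1 ]
Add 4 times R1 to R2.
  [  1   3   4  -1/2  1/12 ]
  [  0   0   0     0   1/3 ]
  [ 15  45  60    -8     1 ]
Subtract 15 times R1 from R3.
  [ 1  3  4  -1/2  1/12 ]
  [ 0  0  0     0   1/3 ]
  [ 0  0  0  -1/2  -1/4 ]
Swap R2 and R3.
  [ 1  3  4  -1/2  1/12 ]
  [ 0  0  0  -1/2  -1/4 ]
  [ 0  0  0     0   1/3 ]
Multiply R2 by -2.
  [ 1  3  4  -1/2  1/12 ]
  [ 0  0  0     1   1/2 ]
  [ 0  0  0     0   1/3 ]
Multiply R3 by 3.
  [ 1  3  4  -1/2  1/12 ]
  [ 0  0  0     1   1/2 ]
  [ 0  0  0     0     1 ]
Subtract 1/2 times R3 from R2.
  [ 1  3  4  -1/2  1/12 ]
  [ 0  0  0     1     0 ]
  [ 0  0  0     0     1 ]
Subtract 1/12 times R3 from R1.
  [ 1  3  4  -1/2  0 ]
  [ 0  0  0     1  0 ]
  [ 0  0  0     0  1 ]
Add 1/2 times R2 to R1.
  [ 1  3  4  0  0 ]
  [ 0  0  0  1  0 ]
  [ 0  0  0  0  1 ]

4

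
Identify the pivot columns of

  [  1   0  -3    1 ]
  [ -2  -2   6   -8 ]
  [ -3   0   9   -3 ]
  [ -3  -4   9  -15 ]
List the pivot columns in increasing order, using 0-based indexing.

ρ2 ← ρ2 + 2·ρ1
  [  1   0  -3    1 ]
  [  0  -2   0   -6 ]
  [ -3   0   9   -3 ]
  [ -3  -4   9  -15 ]
ρ3 ← ρ3 + 3·ρ1
  [  1   0  -3    1 ]
  [  0  -2   0   -6 ]
  [  0   0   0    0 ]
  [ -3  -4   9  -15 ]
ρ4 ← ρ4 + 3·ρ1
  [ 1   0  -3    1 ]
  [ 0  -2   0   -6 ]
  [ 0   0   0    0 ]
  [ 0  -4   0  -12 ]
ρ2 ← -1/2·ρ2
  [ 1   0  -3    1 ]
  [ 0   1   0    3 ]
  [ 0   0   0    0 ]
  [ 0  -4   0  -12 ]
ρ4 ← ρ4 + 4·ρ2
  [ 1  0  -3  1 ]
  [ 0  1   0  3 ]
  [ 0  0   0  0 ]
  [ 0  0   0  0 ]
Pivot columns are the columns containing a leading 1.

0, 1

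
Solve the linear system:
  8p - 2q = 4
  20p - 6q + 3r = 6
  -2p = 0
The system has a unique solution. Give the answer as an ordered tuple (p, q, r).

(0, -2, -2)

Form the augmented matrix and row-reduce:
  [  8  -2  0  |  4 ]
  [ 20  -6  3  |  6 ]
  [ -2   0  0  |  0 ]
r1 → 1/8·r1
  [  1  -1/4  0  |  1/2 ]
  [ 20    -6  3  |    6 ]
  [ -2     0  0  |    0 ]
r2 → r2 − 20·r1
  [  1  -1/4  0  |  1/2 ]
  [  0    -1  3  |   -4 ]
  [ -2     0  0  |    0 ]
r3 → r3 + 2·r1
  [ 1  -1/4  0  |  1/2 ]
  [ 0    -1  3  |   -4 ]
  [ 0  -1/2  0  |    1 ]
r2 → -1·r2
  [ 1  -1/4   0  |  1/2 ]
  [ 0     1  -3  |    4 ]
  [ 0  -1/2   0  |    1 ]
r3 → r3 + 1/2·r2
  [ 1  -1/4     0  |  1/2 ]
  [ 0     1    -3  |    4 ]
  [ 0     0  -3/2  |    3 ]
r3 → -2/3·r3
  [ 1  -1/4   0  |  1/2 ]
  [ 0     1  -3  |    4 ]
  [ 0     0   1  |   -2 ]
r2 → r2 + 3·r3
  [ 1  -1/4  0  |  1/2 ]
  [ 0     1  0  |   -2 ]
  [ 0     0  1  |   -2 ]
r1 → r1 + 1/4·r2
  [ 1  0  0  |   0 ]
  [ 0  1  0  |  -2 ]
  [ 0  0  1  |  -2 ]
Reading off the last column: p = 0, q = -2, r = -2.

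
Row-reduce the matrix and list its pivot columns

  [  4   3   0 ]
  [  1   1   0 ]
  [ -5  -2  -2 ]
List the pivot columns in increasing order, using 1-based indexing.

r1 → 1/4·r1
r2 → r2 − r1
r3 → r3 + 5·r1
r2 → 4·r2
r3 → r3 − 7/4·r2
r3 → -1/2·r3
r1 → r1 − 3/4·r2
Pivot columns are the columns containing a leading 1.

1, 2, 3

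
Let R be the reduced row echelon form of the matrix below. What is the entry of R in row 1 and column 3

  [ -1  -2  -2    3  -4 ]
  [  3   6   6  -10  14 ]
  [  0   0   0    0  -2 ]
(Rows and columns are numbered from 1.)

r1 -> -1·r1
r2 -> r2 − 3·r1
r2 -> -1·r2
r3 -> -1/2·r3
r2 -> r2 + 2·r3
r1 -> r1 − 4·r3
r1 -> r1 + 3·r2

2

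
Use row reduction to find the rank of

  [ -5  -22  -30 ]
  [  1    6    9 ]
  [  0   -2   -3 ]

ρ1 -> -1/5·ρ1
  [ 1  22/5   6 ]
  [ 1     6   9 ]
  [ 0    -2  -3 ]
ρ2 -> ρ2 − ρ1
  [ 1  22/5   6 ]
  [ 0   8/5   3 ]
  [ 0    -2  -3 ]
ρ2 -> 5/8·ρ2
  [ 1  22/5     6 ]
  [ 0     1  15/8 ]
  [ 0    -2    -3 ]
ρ3 -> ρ3 + 2·ρ2
  [ 1  22/5     6 ]
  [ 0     1  15/8 ]
  [ 0     0   3/4 ]
ρ3 -> 4/3·ρ3
  [ 1  22/5     6 ]
  [ 0     1  15/8 ]
  [ 0     0     1 ]
ρ2 -> ρ2 − 15/8·ρ3
  [ 1  22/5  6 ]
  [ 0     1  0 ]
  [ 0     0  1 ]
ρ1 -> ρ1 − 6·ρ3
  [ 1  22/5  0 ]
  [ 0     1  0 ]
  [ 0     0  1 ]
ρ1 -> ρ1 − 22/5·ρ2
  [ 1  0  0 ]
  [ 0  1  0 ]
  [ 0  0  1 ]
The reduced form has 3 nonzero rows.

rank = 3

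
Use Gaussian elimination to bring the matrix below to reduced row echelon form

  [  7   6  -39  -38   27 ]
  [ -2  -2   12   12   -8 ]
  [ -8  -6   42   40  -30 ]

R1 -> 1/7·R1
  [  1  6/7  -39/7  -38/7  27/7 ]
  [ -2   -2     12     12    -8 ]
  [ -8   -6     42     40   -30 ]
R2 -> R2 + 2·R1
  [  1   6/7  -39/7  -38/7  27/7 ]
  [  0  -2/7    6/7    8/7  -2/7 ]
  [ -8    -6     42     40   -30 ]
R3 -> R3 + 8·R1
  [ 1   6/7  -39/7  -38/7  27/7 ]
  [ 0  -2/7    6/7    8/7  -2/7 ]
  [ 0   6/7  -18/7  -24/7   6/7 ]
R2 -> -7/2·R2
  [ 1  6/7  -39/7  -38/7  27/7 ]
  [ 0    1     -3     -4     1 ]
  [ 0  6/7  -18/7  -24/7   6/7 ]
R3 -> R3 − 6/7·R2
  [ 1  6/7  -39/7  -38/7  27/7 ]
  [ 0    1     -3     -4     1 ]
  [ 0    0      0      0     0 ]
R1 -> R1 − 6/7·R2
  [ 1  0  -3  -2  3 ]
  [ 0  1  -3  -4  1 ]
  [ 0  0   0   0  0 ]

[[1, 0, -3, -2, 3], [0, 1, -3, -4, 1], [0, 0, 0, 0, 0]]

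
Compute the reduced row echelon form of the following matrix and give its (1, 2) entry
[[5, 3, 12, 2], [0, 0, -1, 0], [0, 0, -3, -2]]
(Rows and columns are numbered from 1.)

3/5

R1 := 1/5·R1
R2 := -1·R2
R3 := R3 + 3·R2
R3 := -1/2·R3
R1 := R1 − 2/5·R3
R1 := R1 − 12/5·R2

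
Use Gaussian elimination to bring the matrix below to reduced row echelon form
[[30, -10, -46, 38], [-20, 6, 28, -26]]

[[1, 0, -1/5, 8/5], [0, 1, 4, 1]]

ρ1 -> 1/30·ρ1
ρ2 -> ρ2 + 20·ρ1
ρ2 -> -3/2·ρ2
ρ1 -> ρ1 + 1/3·ρ2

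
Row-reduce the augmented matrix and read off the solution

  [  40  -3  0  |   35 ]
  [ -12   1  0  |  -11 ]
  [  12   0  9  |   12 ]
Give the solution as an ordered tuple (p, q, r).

(1/2, -5, 2/3)

R1 → 1/40·R1
R2 → R2 + 12·R1
R3 → R3 − 12·R1
R2 → 10·R2
R3 → R3 − 9/10·R2
R3 → 1/9·R3
R1 → R1 + 3/40·R2
Reading off the last column: p = 1/2, q = -5, r = 2/3.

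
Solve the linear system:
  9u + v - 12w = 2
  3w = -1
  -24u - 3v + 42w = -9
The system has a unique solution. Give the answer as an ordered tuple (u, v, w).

Form the augmented matrix and row-reduce:
  [   9   1  -12  |   2 ]
  [   0   0    3  |  -1 ]
  [ -24  -3   42  |  -9 ]
R1 := 1/9·R1
  [   1  1/9  -4/3  |  2/9 ]
  [   0    0     3  |   -1 ]
  [ -24   -3    42  |   -9 ]
R3 := R3 + 24·R1
  [ 1   1/9  -4/3  |    2/9 ]
  [ 0     0     3  |     -1 ]
  [ 0  -1/3    10  |  -11/3 ]
R2 <=> R3
  [ 1   1/9  -4/3  |    2/9 ]
  [ 0  -1/3    10  |  -11/3 ]
  [ 0     0     3  |     -1 ]
R2 := -3·R2
  [ 1  1/9  -4/3  |  2/9 ]
  [ 0    1   -30  |   11 ]
  [ 0    0     3  |   -1 ]
R3 := 1/3·R3
  [ 1  1/9  -4/3  |   2/9 ]
  [ 0    1   -30  |    11 ]
  [ 0    0     1  |  -1/3 ]
R2 := R2 + 30·R3
  [ 1  1/9  -4/3  |   2/9 ]
  [ 0    1     0  |     1 ]
  [ 0    0     1  |  -1/3 ]
R1 := R1 + 4/3·R3
  [ 1  1/9  0  |  -2/9 ]
  [ 0    1  0  |     1 ]
  [ 0    0  1  |  -1/3 ]
R1 := R1 − 1/9·R2
  [ 1  0  0  |  -1/3 ]
  [ 0  1  0  |     1 ]
  [ 0  0  1  |  -1/3 ]
Reading off the last column: u = -1/3, v = 1, w = -1/3.

(-1/3, 1, -1/3)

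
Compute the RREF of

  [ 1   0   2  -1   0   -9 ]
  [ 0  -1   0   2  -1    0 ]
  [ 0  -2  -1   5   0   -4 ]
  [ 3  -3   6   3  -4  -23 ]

r4 -> r4 − 3·r1
  [ 1   0   2  -1   0  -9 ]
  [ 0  -1   0   2  -1   0 ]
  [ 0  -2  -1   5   0  -4 ]
  [ 0  -3   0   6  -4   4 ]
r2 -> -1·r2
  [ 1   0   2  -1   0  -9 ]
  [ 0   1   0  -2   1   0 ]
  [ 0  -2  -1   5   0  -4 ]
  [ 0  -3   0   6  -4   4 ]
r3 -> r3 + 2·r2
  [ 1   0   2  -1   0  -9 ]
  [ 0   1   0  -2   1   0 ]
  [ 0   0  -1   1   2  -4 ]
  [ 0  -3   0   6  -4   4 ]
r4 -> r4 + 3·r2
  [ 1  0   2  -1   0  -9 ]
  [ 0  1   0  -2   1   0 ]
  [ 0  0  -1   1   2  -4 ]
  [ 0  0   0   0  -1   4 ]
r3 -> -1·r3
  [ 1  0  2  -1   0  -9 ]
  [ 0  1  0  -2   1   0 ]
  [ 0  0  1  -1  -2   4 ]
  [ 0  0  0   0  -1   4 ]
r4 -> -1·r4
  [ 1  0  2  -1   0  -9 ]
  [ 0  1  0  -2   1   0 ]
  [ 0  0  1  -1  -2   4 ]
  [ 0  0  0   0   1  -4 ]
r3 -> r3 + 2·r4
  [ 1  0  2  -1  0  -9 ]
  [ 0  1  0  -2  1   0 ]
  [ 0  0  1  -1  0  -4 ]
  [ 0  0  0   0  1  -4 ]
r2 -> r2 − r4
  [ 1  0  2  -1  0  -9 ]
  [ 0  1  0  -2  0   4 ]
  [ 0  0  1  -1  0  -4 ]
  [ 0  0  0   0  1  -4 ]
r1 -> r1 − 2·r3
  [ 1  0  0   1  0  -1 ]
  [ 0  1  0  -2  0   4 ]
  [ 0  0  1  -1  0  -4 ]
  [ 0  0  0   0  1  -4 ]

[[1, 0, 0, 1, 0, -1], [0, 1, 0, -2, 0, 4], [0, 0, 1, -1, 0, -4], [0, 0, 0, 0, 1, -4]]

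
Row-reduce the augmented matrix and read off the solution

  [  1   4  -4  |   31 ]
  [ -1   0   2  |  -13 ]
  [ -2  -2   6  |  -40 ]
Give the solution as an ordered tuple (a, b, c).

r2 -> r2 + r1
  [  1   4  -4  |   31 ]
  [  0   4  -2  |   18 ]
  [ -2  -2   6  |  -40 ]
r3 -> r3 + 2·r1
  [ 1  4  -4  |  31 ]
  [ 0  4  -2  |  18 ]
  [ 0  6  -2  |  22 ]
r2 -> 1/4·r2
  [ 1  4    -4  |   31 ]
  [ 0  1  -1/2  |  9/2 ]
  [ 0  6    -2  |   22 ]
r3 -> r3 − 6·r2
  [ 1  4    -4  |   31 ]
  [ 0  1  -1/2  |  9/2 ]
  [ 0  0     1  |   -5 ]
r2 -> r2 + 1/2·r3
  [ 1  4  -4  |  31 ]
  [ 0  1   0  |   2 ]
  [ 0  0   1  |  -5 ]
r1 -> r1 + 4·r3
  [ 1  4  0  |  11 ]
  [ 0  1  0  |   2 ]
  [ 0  0  1  |  -5 ]
r1 -> r1 − 4·r2
  [ 1  0  0  |   3 ]
  [ 0  1  0  |   2 ]
  [ 0  0  1  |  -5 ]
Reading off the last column: a = 3, b = 2, c = -5.

(3, 2, -5)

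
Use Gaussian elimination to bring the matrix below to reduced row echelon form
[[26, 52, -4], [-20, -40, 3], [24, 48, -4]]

[[1, 2, 0], [0, 0, 1], [0, 0, 0]]

R1 -> 1/26·R1
  [   1    2  -2/13 ]
  [ -20  -40      3 ]
  [  24   48     -4 ]
R2 -> R2 + 20·R1
  [  1   2  -2/13 ]
  [  0   0  -1/13 ]
  [ 24  48     -4 ]
R3 -> R3 − 24·R1
  [ 1  2  -2/13 ]
  [ 0  0  -1/13 ]
  [ 0  0  -4/13 ]
R2 -> -13·R2
  [ 1  2  -2/13 ]
  [ 0  0      1 ]
  [ 0  0  -4/13 ]
R3 -> R3 + 4/13·R2
  [ 1  2  -2/13 ]
  [ 0  0      1 ]
  [ 0  0      0 ]
R1 -> R1 + 2/13·R2
  [ 1  2  0 ]
  [ 0  0  1 ]
  [ 0  0  0 ]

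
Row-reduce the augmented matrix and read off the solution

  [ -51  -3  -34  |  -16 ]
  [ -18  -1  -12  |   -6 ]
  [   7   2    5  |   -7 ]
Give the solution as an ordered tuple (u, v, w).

(0, -6, 1)

R1 -> -1/51·R1
R2 -> R2 + 18·R1
R3 -> R3 − 7·R1
R2 -> 17·R2
R3 -> R3 − 27/17·R2
R3 -> 3·R3
R1 -> R1 − 2/3·R3
R1 -> R1 − 1/17·R2
Reading off the last column: u = 0, v = -6, w = 1.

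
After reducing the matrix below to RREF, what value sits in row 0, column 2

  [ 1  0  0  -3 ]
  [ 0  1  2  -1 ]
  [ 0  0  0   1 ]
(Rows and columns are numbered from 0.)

Add ρ3 to ρ2.
Add 3 times ρ3 to ρ1.

0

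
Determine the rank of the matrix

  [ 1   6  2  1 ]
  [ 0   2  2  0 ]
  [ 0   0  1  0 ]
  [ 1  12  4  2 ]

Subtract ρ1 from ρ4.
  [ 1  6  2  1 ]
  [ 0  2  2  0 ]
  [ 0  0  1  0 ]
  [ 0  6  2  1 ]
Multiply ρ2 by 1/2.
  [ 1  6  2  1 ]
  [ 0  1  1  0 ]
  [ 0  0  1  0 ]
  [ 0  6  2  1 ]
Subtract 6 times ρ2 from ρ4.
  [ 1  6   2  1 ]
  [ 0  1   1  0 ]
  [ 0  0   1  0 ]
  [ 0  0  -4  1 ]
Add 4 times ρ3 to ρ4.
  [ 1  6  2  1 ]
  [ 0  1  1  0 ]
  [ 0  0  1  0 ]
  [ 0  0  0  1 ]
Subtract ρ4 from ρ1.
  [ 1  6  2  0 ]
  [ 0  1  1  0 ]
  [ 0  0  1  0 ]
  [ 0  0  0  1 ]
Subtract ρ3 from ρ2.
  [ 1  6  2  0 ]
  [ 0  1  0  0 ]
  [ 0  0  1  0 ]
  [ 0  0  0  1 ]
Subtract 2 times ρ3 from ρ1.
  [ 1  6  0  0 ]
  [ 0  1  0  0 ]
  [ 0  0  1  0 ]
  [ 0  0  0  1 ]
Subtract 6 times ρ2 from ρ1.
  [ 1  0  0  0 ]
  [ 0  1  0  0 ]
  [ 0  0  1  0 ]
  [ 0  0  0  1 ]
The reduced form has 4 nonzero rows.

rank = 4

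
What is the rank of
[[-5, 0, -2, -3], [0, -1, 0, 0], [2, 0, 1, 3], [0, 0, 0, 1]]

rank = 4

r1 ← -1/5·r1
  [ 1   0  2/5  3/5 ]
  [ 0  -1    0    0 ]
  [ 2   0    1    3 ]
  [ 0   0    0    1 ]
r3 ← r3 − 2·r1
  [ 1   0  2/5  3/5 ]
  [ 0  -1    0    0 ]
  [ 0   0  1/5  9/5 ]
  [ 0   0    0    1 ]
r2 ← -1·r2
  [ 1  0  2/5  3/5 ]
  [ 0  1    0    0 ]
  [ 0  0  1/5  9/5 ]
  [ 0  0    0    1 ]
r3 ← 5·r3
  [ 1  0  2/5  3/5 ]
  [ 0  1    0    0 ]
  [ 0  0    1    9 ]
  [ 0  0    0    1 ]
r3 ← r3 − 9·r4
  [ 1  0  2/5  3/5 ]
  [ 0  1    0    0 ]
  [ 0  0    1    0 ]
  [ 0  0    0    1 ]
r1 ← r1 − 3/5·r4
  [ 1  0  2/5  0 ]
  [ 0  1    0  0 ]
  [ 0  0    1  0 ]
  [ 0  0    0  1 ]
r1 ← r1 − 2/5·r3
  [ 1  0  0  0 ]
  [ 0  1  0  0 ]
  [ 0  0  1  0 ]
  [ 0  0  0  1 ]
The reduced form has 4 nonzero rows.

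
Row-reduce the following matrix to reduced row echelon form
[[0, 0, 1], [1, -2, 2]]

R1 <-> R2
R1 ← R1 − 2·R2

[[1, -2, 0], [0, 0, 1]]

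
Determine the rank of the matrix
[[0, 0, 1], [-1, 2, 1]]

R1 <-> R2
  [ -1  2  1 ]
  [  0  0  1 ]
R1 → -1·R1
  [ 1  -2  -1 ]
  [ 0   0   1 ]
R1 → R1 + R2
  [ 1  -2  0 ]
  [ 0   0  1 ]
The reduced form has 2 nonzero rows.

rank = 2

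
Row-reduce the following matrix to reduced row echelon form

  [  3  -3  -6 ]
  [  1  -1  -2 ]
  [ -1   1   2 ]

[[1, -1, -2], [0, 0, 0], [0, 0, 0]]

R1 → 1/3·R1
  [  1  -1  -2 ]
  [  1  -1  -2 ]
  [ -1   1   2 ]
R2 → R2 − R1
  [  1  -1  -2 ]
  [  0   0   0 ]
  [ -1   1   2 ]
R3 → R3 + R1
  [ 1  -1  -2 ]
  [ 0   0   0 ]
  [ 0   0   0 ]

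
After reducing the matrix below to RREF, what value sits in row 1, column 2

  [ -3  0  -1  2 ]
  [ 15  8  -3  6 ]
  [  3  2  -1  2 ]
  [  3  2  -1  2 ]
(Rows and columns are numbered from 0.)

R1 := -1/3·R1
  [  1  0  1/3  -2/3 ]
  [ 15  8   -3     6 ]
  [  3  2   -1     2 ]
  [  3  2   -1     2 ]
R2 := R2 − 15·R1
  [ 1  0  1/3  -2/3 ]
  [ 0  8   -8    16 ]
  [ 3  2   -1     2 ]
  [ 3  2   -1     2 ]
R3 := R3 − 3·R1
  [ 1  0  1/3  -2/3 ]
  [ 0  8   -8    16 ]
  [ 0  2   -2     4 ]
  [ 3  2   -1     2 ]
R4 := R4 − 3·R1
  [ 1  0  1/3  -2/3 ]
  [ 0  8   -8    16 ]
  [ 0  2   -2     4 ]
  [ 0  2   -2     4 ]
R2 := 1/8·R2
  [ 1  0  1/3  -2/3 ]
  [ 0  1   -1     2 ]
  [ 0  2   -2     4 ]
  [ 0  2   -2     4 ]
R3 := R3 − 2·R2
  [ 1  0  1/3  -2/3 ]
  [ 0  1   -1     2 ]
  [ 0  0    0     0 ]
  [ 0  2   -2     4 ]
R4 := R4 − 2·R2
  [ 1  0  1/3  -2/3 ]
  [ 0  1   -1     2 ]
  [ 0  0    0     0 ]
  [ 0  0    0     0 ]

-1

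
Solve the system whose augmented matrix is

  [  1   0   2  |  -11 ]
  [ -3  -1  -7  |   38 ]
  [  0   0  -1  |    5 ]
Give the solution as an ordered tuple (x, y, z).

R2 → R2 + 3·R1
R2 → -1·R2
R3 → -1·R3
R2 → R2 − R3
R1 → R1 − 2·R3
Reading off the last column: x = -1, y = 0, z = -5.

(-1, 0, -5)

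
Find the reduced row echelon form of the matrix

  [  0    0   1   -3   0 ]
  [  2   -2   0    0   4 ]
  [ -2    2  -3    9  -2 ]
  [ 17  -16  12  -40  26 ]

[[1, 0, 0, -4, 0], [0, 1, 0, -4, 0], [0, 0, 1, -3, 0], [0, 0, 0, 0, 1]]

Swap ρ1 and ρ2.
Multiply ρ1 by 1/2.
Add 2 times ρ1 to ρ3.
Subtract 17 times ρ1 from ρ4.
Swap ρ2 and ρ4.
Multiply ρ3 by -1/3.
Subtract ρ3 from ρ4.
Multiply ρ4 by 3/2.
Add 2/3 times ρ4 to ρ3.
Add 8 times ρ4 to ρ2.
Subtract 2 times ρ4 from ρ1.
Subtract 12 times ρ3 from ρ2.
Add ρ2 to ρ1.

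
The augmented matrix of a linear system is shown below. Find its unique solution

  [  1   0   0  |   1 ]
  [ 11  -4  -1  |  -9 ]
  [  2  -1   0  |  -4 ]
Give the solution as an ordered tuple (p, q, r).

(1, 6, -4)

R2 → R2 − 11·R1
  [ 1   0   0  |    1 ]
  [ 0  -4  -1  |  -20 ]
  [ 2  -1   0  |   -4 ]
R3 → R3 − 2·R1
  [ 1   0   0  |    1 ]
  [ 0  -4  -1  |  -20 ]
  [ 0  -1   0  |   -6 ]
R2 → -1/4·R2
  [ 1   0    0  |   1 ]
  [ 0   1  1/4  |   5 ]
  [ 0  -1    0  |  -6 ]
R3 → R3 + R2
  [ 1  0    0  |   1 ]
  [ 0  1  1/4  |   5 ]
  [ 0  0  1/4  |  -1 ]
R3 → 4·R3
  [ 1  0    0  |   1 ]
  [ 0  1  1/4  |   5 ]
  [ 0  0    1  |  -4 ]
R2 → R2 − 1/4·R3
  [ 1  0  0  |   1 ]
  [ 0  1  0  |   6 ]
  [ 0  0  1  |  -4 ]
Reading off the last column: p = 1, q = 6, r = -4.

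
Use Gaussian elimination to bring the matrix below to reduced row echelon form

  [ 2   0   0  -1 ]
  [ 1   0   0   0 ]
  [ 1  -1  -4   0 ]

[[1, 0, 0, 0], [0, 1, 4, 0], [0, 0, 0, 1]]

R1 -> 1/2·R1
  [ 1   0   0  -1/2 ]
  [ 1   0   0     0 ]
  [ 1  -1  -4     0 ]
R2 -> R2 − R1
  [ 1   0   0  -1/2 ]
  [ 0   0   0   1/2 ]
  [ 1  -1  -4     0 ]
R3 -> R3 − R1
  [ 1   0   0  -1/2 ]
  [ 0   0   0   1/2 ]
  [ 0  -1  -4   1/2 ]
R2 <=> R3
  [ 1   0   0  -1/2 ]
  [ 0  -1  -4   1/2 ]
  [ 0   0   0   1/2 ]
R2 -> -1·R2
  [ 1  0  0  -1/2 ]
  [ 0  1  4  -1/2 ]
  [ 0  0  0   1/2 ]
R3 -> 2·R3
  [ 1  0  0  -1/2 ]
  [ 0  1  4  -1/2 ]
  [ 0  0  0     1 ]
R2 -> R2 + 1/2·R3
  [ 1  0  0  -1/2 ]
  [ 0  1  4     0 ]
  [ 0  0  0     1 ]
R1 -> R1 + 1/2·R3
  [ 1  0  0  0 ]
  [ 0  1  4  0 ]
  [ 0  0  0  1 ]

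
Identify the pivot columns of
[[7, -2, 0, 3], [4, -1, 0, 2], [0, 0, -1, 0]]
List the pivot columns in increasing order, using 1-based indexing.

1, 2, 3

ρ1 → 1/7·ρ1
ρ2 → ρ2 − 4·ρ1
ρ2 → 7·ρ2
ρ3 → -1·ρ3
ρ1 → ρ1 + 2/7·ρ2
Pivot columns are the columns containing a leading 1.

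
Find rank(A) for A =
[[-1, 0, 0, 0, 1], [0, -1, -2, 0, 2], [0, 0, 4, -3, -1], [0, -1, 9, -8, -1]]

Multiply ρ1 by -1.
  [ 1   0   0   0  -1 ]
  [ 0  -1  -2   0   2 ]
  [ 0   0   4  -3  -1 ]
  [ 0  -1   9  -8  -1 ]
Multiply ρ2 by -1.
  [ 1   0  0   0  -1 ]
  [ 0   1  2   0  -2 ]
  [ 0   0  4  -3  -1 ]
  [ 0  -1  9  -8  -1 ]
Add ρ2 to ρ4.
  [ 1  0   0   0  -1 ]
  [ 0  1   2   0  -2 ]
  [ 0  0   4  -3  -1 ]
  [ 0  0  11  -8  -3 ]
Multiply ρ3 by 1/4.
  [ 1  0   0     0    -1 ]
  [ 0  1   2     0    -2 ]
  [ 0  0   1  -3/4  -1/4 ]
  [ 0  0  11    -8    -3 ]
Subtract 11 times ρ3 from ρ4.
  [ 1  0  0     0    -1 ]
  [ 0  1  2     0    -2 ]
  [ 0  0  1  -3/4  -1/4 ]
  [ 0  0  0   1/4  -1/4 ]
Multiply ρ4 by 4.
  [ 1  0  0     0    -1 ]
  [ 0  1  2     0    -2 ]
  [ 0  0  1  -3/4  -1/4 ]
  [ 0  0  0     1    -1 ]
Add 3/4 times ρ4 to ρ3.
  [ 1  0  0  0  -1 ]
  [ 0  1  2  0  -2 ]
  [ 0  0  1  0  -1 ]
  [ 0  0  0  1  -1 ]
Subtract 2 times ρ3 from ρ2.
  [ 1  0  0  0  -1 ]
  [ 0  1  0  0   0 ]
  [ 0  0  1  0  -1 ]
  [ 0  0  0  1  -1 ]
The reduced form has 4 nonzero rows.

rank = 4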